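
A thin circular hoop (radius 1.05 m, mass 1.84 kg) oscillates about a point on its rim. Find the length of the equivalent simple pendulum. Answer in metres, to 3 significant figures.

2.10 m

The equivalent simple-pendulum length is L_eq = I/(md), where I is about the pivot and d = 1.050 m.
I_cm = mR² = 2.029 kg·m², so I = I_cm + md² = 2.029 + 2.029 = 4.057 kg·m².
L_eq = 4.057/(1.84 × 1.050) = 2.10 m.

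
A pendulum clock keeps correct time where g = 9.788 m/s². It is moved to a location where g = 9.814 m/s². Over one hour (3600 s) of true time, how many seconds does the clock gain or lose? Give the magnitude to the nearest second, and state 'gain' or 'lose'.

gain 5 s

The clock's period scales as T ∝ 1/√g, so T'/T = √(9.788/9.814) = 0.998674.
In 3600 s of true time the clock registers 3600/0.998674 = 3604.8 s, so it gains 5 s.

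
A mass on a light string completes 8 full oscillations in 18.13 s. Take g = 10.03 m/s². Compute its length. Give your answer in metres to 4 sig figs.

1.305 m

T = 18.13/8 = 2.2662 s.
From T = 2π√(L/g), L = gT²/(4π²) = 10.03 × 2.2662²/(4π²) = 1.305 m.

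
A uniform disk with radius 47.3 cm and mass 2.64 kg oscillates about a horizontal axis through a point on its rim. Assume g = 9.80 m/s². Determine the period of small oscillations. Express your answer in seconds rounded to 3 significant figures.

1.69 s

I_cm = ½mr² = 0.2953 kg·m². The pivot is at distance d = 0.473 m from the centre of mass.
By the parallel-axis theorem, I = I_cm + md² = 0.2953 + 0.5906 = 0.8860 kg·m².
T = 2π√(I/(mgd)) = 2π√(0.8860/(2.64 × 9.80 × 0.473)) = 1.69 s.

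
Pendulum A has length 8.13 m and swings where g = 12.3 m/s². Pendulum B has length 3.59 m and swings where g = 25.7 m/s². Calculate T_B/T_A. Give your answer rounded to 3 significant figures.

T = 2π√(L/g), so T_B/T_A = √((L_B/g_B)/(L_A/g_A)) = √((3.59/25.7)/(8.13/12.3)) = 0.460.

0.460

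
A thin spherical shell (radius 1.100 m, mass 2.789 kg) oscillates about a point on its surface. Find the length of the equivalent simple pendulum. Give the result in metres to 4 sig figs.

The equivalent simple-pendulum length is L_eq = I/(md), where I is about the pivot and d = 1.1000 m.
I_cm = (2/3)mR² = 2.2498 kg·m², so I = I_cm + md² = 2.2498 + 3.3747 = 5.6245 kg·m².
L_eq = 5.6245/(2.789 × 1.1000) = 1.833 m.

1.833 m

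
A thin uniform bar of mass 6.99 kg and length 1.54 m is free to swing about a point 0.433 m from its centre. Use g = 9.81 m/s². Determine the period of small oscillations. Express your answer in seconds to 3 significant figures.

1.89 s

For a physical pendulum T = 2π√(I/(mgd)), with d = 0.4330 m from pivot to centre of mass.
I_cm = mL²/12 = 6.99 × 1.54²/12 = 1.381 kg·m²; I = I_cm + md² = 1.381 + 6.99 × 0.4330² = 2.692 kg·m².
T = 2π√(2.692/(6.99 × 9.81 × 0.4330)) = 1.89 s.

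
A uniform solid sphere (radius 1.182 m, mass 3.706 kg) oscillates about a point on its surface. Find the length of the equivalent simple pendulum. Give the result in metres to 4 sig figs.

The equivalent simple-pendulum length is L_eq = I/(md), where I is about the pivot and d = 1.1820 m.
I_cm = (2/5)mR² = 2.0711 kg·m², so I = I_cm + md² = 2.0711 + 5.1777 = 7.2488 kg·m².
L_eq = 7.2488/(3.706 × 1.1820) = 1.655 m.

1.655 m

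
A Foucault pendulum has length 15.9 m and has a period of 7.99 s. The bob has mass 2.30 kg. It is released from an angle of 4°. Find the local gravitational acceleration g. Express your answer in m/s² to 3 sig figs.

From T = 2π√(L/g), g = 4π²L/T² = 4π² × 15.9/7.990² = 9.83 m/s².

9.83 m/s²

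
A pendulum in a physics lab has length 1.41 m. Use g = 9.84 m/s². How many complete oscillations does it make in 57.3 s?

24

T = 2π√(L/g) = 2π√(1.41/9.84) = 2.378 s.
Number of complete oscillations = ⌊57.3/2.378⌋ = ⌊24.09⌋ = 24.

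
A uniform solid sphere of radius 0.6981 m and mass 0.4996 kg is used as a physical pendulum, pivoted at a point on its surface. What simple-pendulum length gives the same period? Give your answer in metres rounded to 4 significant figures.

The equivalent simple-pendulum length is L_eq = I/(md), where I is about the pivot and d = 0.69810 m.
I_cm = (2/5)mR² = 0.097391 kg·m², so I = I_cm + md² = 0.097391 + 0.24348 = 0.34087 kg·m².
L_eq = 0.34087/(0.4996 × 0.69810) = 0.9773 m.

0.9773 m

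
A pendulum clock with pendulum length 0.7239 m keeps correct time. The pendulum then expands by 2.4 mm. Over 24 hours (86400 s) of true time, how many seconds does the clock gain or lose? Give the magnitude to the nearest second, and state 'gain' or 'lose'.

T ∝ √L, so T'/T = √(0.72630/0.7239) = 1.00166.
In 86400 s of true time the clock registers 86400/1.00166 = 86257.1 s, so it loses 143 s.

lose 143 s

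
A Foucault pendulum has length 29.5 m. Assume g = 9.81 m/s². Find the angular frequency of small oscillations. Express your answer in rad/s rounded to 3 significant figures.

0.577 rad/s

ω = √(g/L) = √(9.81/29.5) = 0.577 rad/s.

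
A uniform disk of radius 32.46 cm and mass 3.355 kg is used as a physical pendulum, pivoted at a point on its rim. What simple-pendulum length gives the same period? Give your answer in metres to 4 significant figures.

The equivalent simple-pendulum length is L_eq = I/(md), where I is about the pivot and d = 0.32460 m.
I_cm = ½mR² = 0.17675 kg·m², so I = I_cm + md² = 0.17675 + 0.35350 = 0.53025 kg·m².
L_eq = 0.53025/(3.355 × 0.32460) = 0.4869 m.

0.4869 m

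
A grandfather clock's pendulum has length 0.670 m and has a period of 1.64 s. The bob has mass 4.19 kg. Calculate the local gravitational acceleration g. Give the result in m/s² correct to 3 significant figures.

9.83 m/s²

From T = 2π√(L/g), g = 4π²L/T² = 4π² × 0.670/1.640² = 9.83 m/s².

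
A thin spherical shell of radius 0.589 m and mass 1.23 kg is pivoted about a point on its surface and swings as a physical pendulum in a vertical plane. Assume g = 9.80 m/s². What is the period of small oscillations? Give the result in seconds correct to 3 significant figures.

1.99 s

I_cm = (2/3)mr² = 0.2845 kg·m². The pivot is at distance d = 0.589 m from the centre of mass.
By the parallel-axis theorem, I = I_cm + md² = 0.2845 + 0.4267 = 0.7112 kg·m².
T = 2π√(I/(mgd)) = 2π√(0.7112/(1.23 × 9.80 × 0.589)) = 1.99 s.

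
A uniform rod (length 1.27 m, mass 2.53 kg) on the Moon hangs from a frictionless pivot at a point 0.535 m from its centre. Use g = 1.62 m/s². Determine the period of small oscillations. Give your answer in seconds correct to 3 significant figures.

4.38 s

For a physical pendulum T = 2π√(I/(mgd)), with d = 0.5350 m from pivot to centre of mass.
I_cm = mL²/12 = 2.53 × 1.27²/12 = 0.3401 kg·m²; I = I_cm + md² = 0.3401 + 2.53 × 0.5350² = 1.064 kg·m².
T = 2π√(1.064/(2.53 × 1.62 × 0.5350)) = 4.38 s.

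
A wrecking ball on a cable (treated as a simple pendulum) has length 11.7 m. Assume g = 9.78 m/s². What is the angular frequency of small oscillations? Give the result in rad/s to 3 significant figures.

0.914 rad/s

ω = √(g/L) = √(9.78/11.7) = 0.914 rad/s.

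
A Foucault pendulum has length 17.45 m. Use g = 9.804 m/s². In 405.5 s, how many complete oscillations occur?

48

T = 2π√(L/g) = 2π√(17.45/9.804) = 8.3825 s.
Number of complete oscillations = ⌊405.5/8.3825⌋ = ⌊48.374⌋ = 48.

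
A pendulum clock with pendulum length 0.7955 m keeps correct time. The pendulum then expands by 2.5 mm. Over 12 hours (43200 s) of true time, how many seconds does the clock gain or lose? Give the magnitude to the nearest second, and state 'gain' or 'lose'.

lose 68 s

T ∝ √L, so T'/T = √(0.79800/0.7955) = 1.00157.
In 43200 s of true time the clock registers 43200/1.00157 = 43132.3 s, so it loses 68 s.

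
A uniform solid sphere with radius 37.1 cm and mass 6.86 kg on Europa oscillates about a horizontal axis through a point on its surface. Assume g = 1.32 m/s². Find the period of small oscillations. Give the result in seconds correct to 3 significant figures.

3.94 s

I_cm = (2/5)mr² = 0.3777 kg·m². The pivot is at distance d = 0.371 m from the centre of mass.
By the parallel-axis theorem, I = I_cm + md² = 0.3777 + 0.9442 = 1.322 kg·m².
T = 2π√(I/(mgd)) = 2π√(1.322/(6.86 × 1.32 × 0.371)) = 3.94 s.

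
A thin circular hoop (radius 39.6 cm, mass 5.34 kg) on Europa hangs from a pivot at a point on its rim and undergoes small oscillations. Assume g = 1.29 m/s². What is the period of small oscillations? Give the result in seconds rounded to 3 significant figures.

I_cm = mr² = 0.8374 kg·m². The pivot is at distance d = 0.396 m from the centre of mass.
By the parallel-axis theorem, I = I_cm + md² = 0.8374 + 0.8374 = 1.675 kg·m².
T = 2π√(I/(mgd)) = 2π√(1.675/(5.34 × 1.29 × 0.396)) = 4.92 s.

4.92 s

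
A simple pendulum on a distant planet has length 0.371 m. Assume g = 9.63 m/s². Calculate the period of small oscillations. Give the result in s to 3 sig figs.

1.23 s

T = 2π√(L/g) = 2π√(0.371/9.63) = 2π × 0.1963 = 1.23 s.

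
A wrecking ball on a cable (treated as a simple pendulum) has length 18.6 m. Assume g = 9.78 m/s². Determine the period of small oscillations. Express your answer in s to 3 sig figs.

8.66 s

T = 2π√(L/g) = 2π√(18.6/9.78) = 2π × 1.379 = 8.66 s.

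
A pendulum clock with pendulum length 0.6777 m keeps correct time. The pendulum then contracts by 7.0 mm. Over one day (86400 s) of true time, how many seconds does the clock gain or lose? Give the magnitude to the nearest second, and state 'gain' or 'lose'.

gain 450 s

T ∝ √L, so T'/T = √(0.67070/0.6777) = 0.994822.
In 86400 s of true time the clock registers 86400/0.994822 = 86849.7 s, so it gains 450 s.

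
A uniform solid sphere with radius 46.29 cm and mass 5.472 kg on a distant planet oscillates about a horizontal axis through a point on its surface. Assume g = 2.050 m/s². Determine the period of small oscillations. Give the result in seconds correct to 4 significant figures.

I_cm = (2/5)mr² = 0.46901 kg·m². The pivot is at distance d = 0.4629 m from the centre of mass.
By the parallel-axis theorem, I = I_cm + md² = 0.46901 + 1.1725 = 1.6415 kg·m².
T = 2π√(I/(mgd)) = 2π√(1.6415/(5.472 × 2.050 × 0.4629)) = 3.533 s.

3.533 s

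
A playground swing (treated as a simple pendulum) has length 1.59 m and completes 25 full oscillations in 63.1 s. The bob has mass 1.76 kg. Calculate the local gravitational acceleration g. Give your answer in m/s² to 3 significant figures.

T = 63.1/25 = 2.524 s.
From T = 2π√(L/g), g = 4π²L/T² = 4π² × 1.59/2.524² = 9.85 m/s².

9.85 m/s²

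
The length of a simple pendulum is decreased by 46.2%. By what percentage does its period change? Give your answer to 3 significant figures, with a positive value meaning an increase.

T ∝ √L, so T'/T = √(0.5380) = 0.7335.
Percentage change in T = (0.7335 − 1) × 100% = -26.7%.

-26.7%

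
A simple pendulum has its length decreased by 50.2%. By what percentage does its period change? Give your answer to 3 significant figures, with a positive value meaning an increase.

-29.4%

T ∝ √L, so T'/T = √(0.4980) = 0.7057.
Percentage change in T = (0.7057 − 1) × 100% = -29.4%.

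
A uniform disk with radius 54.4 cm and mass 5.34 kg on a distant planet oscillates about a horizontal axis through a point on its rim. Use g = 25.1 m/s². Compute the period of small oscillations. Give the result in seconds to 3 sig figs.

1.13 s

I_cm = ½mr² = 0.7901 kg·m². The pivot is at distance d = 0.544 m from the centre of mass.
By the parallel-axis theorem, I = I_cm + md² = 0.7901 + 1.580 = 2.370 kg·m².
T = 2π√(I/(mgd)) = 2π√(2.370/(5.34 × 25.1 × 0.544)) = 1.13 s.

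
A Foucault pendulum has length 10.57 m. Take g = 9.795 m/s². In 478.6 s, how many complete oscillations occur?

T = 2π√(L/g) = 2π√(10.57/9.795) = 6.5270 s.
Number of complete oscillations = ⌊478.6/6.5270⌋ = ⌊73.326⌋ = 73.

73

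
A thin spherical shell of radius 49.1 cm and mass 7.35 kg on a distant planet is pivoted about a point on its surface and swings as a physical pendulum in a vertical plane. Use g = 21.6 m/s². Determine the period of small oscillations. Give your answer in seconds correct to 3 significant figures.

I_cm = (2/3)mr² = 1.181 kg·m². The pivot is at distance d = 0.491 m from the centre of mass.
By the parallel-axis theorem, I = I_cm + md² = 1.181 + 1.772 = 2.953 kg·m².
T = 2π√(I/(mgd)) = 2π√(2.953/(7.35 × 21.6 × 0.491)) = 1.22 s.

1.22 s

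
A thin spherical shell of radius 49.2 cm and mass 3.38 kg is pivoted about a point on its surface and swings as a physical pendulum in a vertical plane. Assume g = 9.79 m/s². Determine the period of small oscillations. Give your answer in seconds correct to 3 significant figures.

1.82 s

I_cm = (2/3)mr² = 0.5455 kg·m². The pivot is at distance d = 0.492 m from the centre of mass.
By the parallel-axis theorem, I = I_cm + md² = 0.5455 + 0.8182 = 1.364 kg·m².
T = 2π√(I/(mgd)) = 2π√(1.364/(3.38 × 9.79 × 0.492)) = 1.82 s.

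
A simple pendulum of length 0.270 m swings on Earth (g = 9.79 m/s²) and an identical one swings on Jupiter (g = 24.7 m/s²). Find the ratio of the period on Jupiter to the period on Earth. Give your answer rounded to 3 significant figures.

0.630

T ∝ 1/√g, so T₂/T₁ = √(g₁/g₂) = √(9.79/24.7) = 0.630.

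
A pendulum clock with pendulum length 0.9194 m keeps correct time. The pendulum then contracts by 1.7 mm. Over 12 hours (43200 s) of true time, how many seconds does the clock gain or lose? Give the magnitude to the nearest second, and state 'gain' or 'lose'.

T ∝ √L, so T'/T = √(0.91770/0.9194) = 0.999075.
In 43200 s of true time the clock registers 43200/0.999075 = 43240.0 s, so it gains 40 s.

gain 40 s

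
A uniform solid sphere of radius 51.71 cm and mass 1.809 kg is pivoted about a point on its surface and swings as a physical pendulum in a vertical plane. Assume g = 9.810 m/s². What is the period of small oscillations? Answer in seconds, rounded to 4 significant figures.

I_cm = (2/5)mr² = 0.19349 kg·m². The pivot is at distance d = 0.5171 m from the centre of mass.
By the parallel-axis theorem, I = I_cm + md² = 0.19349 + 0.48371 = 0.67720 kg·m².
T = 2π√(I/(mgd)) = 2π√(0.67720/(1.809 × 9.810 × 0.5171)) = 1.707 s.

1.707 s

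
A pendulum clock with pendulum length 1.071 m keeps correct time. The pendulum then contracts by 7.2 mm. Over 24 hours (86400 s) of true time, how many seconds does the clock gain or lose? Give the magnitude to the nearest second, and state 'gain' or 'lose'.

gain 292 s

T ∝ √L, so T'/T = √(1.06380/1.071) = 0.996633.
In 86400 s of true time the clock registers 86400/0.996633 = 86691.9 s, so it gains 292 s.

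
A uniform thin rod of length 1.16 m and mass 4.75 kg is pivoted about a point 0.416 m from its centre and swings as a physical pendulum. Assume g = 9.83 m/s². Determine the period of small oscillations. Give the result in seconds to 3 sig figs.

For a physical pendulum T = 2π√(I/(mgd)), with d = 0.4160 m from pivot to centre of mass.
I_cm = mL²/12 = 4.75 × 1.16²/12 = 0.5326 kg·m²; I = I_cm + md² = 0.5326 + 4.75 × 0.4160² = 1.355 kg·m².
T = 2π√(1.355/(4.75 × 9.83 × 0.4160)) = 1.66 s.

1.66 s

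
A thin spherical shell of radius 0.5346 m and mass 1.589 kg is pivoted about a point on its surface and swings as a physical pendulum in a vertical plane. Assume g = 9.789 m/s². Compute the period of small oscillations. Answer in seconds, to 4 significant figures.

I_cm = (2/3)mr² = 0.30275 kg·m². The pivot is at distance d = 0.5346 m from the centre of mass.
By the parallel-axis theorem, I = I_cm + md² = 0.30275 + 0.45413 = 0.75689 kg·m².
T = 2π√(I/(mgd)) = 2π√(0.75689/(1.589 × 9.789 × 0.5346)) = 1.896 s.

1.896 s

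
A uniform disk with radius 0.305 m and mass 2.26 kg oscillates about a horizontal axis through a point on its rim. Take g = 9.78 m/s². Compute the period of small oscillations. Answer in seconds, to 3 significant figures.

I_cm = ½mr² = 0.1051 kg·m². The pivot is at distance d = 0.305 m from the centre of mass.
By the parallel-axis theorem, I = I_cm + md² = 0.1051 + 0.2102 = 0.3154 kg·m².
T = 2π√(I/(mgd)) = 2π√(0.3154/(2.26 × 9.78 × 0.305)) = 1.36 s.

1.36 s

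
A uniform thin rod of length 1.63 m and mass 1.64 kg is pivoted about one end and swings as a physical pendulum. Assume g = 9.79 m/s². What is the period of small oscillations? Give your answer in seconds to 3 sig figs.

For a physical pendulum T = 2π√(I/(mgd)), with d = 0.8150 m from pivot to centre of mass.
I_cm = mL²/12 = 1.64 × 1.63²/12 = 0.3631 kg·m²; I = I_cm + md² = 0.3631 + 1.64 × 0.8150² = 1.452 kg·m².
T = 2π√(1.452/(1.64 × 9.79 × 0.8150)) = 2.09 s.

2.09 s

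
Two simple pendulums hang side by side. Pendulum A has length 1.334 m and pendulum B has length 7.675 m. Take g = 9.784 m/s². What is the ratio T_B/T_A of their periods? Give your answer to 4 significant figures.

2.399

T ∝ √L, so T_B/T_A = √(L_B/L_A) = √(7.675/1.334) = 2.399.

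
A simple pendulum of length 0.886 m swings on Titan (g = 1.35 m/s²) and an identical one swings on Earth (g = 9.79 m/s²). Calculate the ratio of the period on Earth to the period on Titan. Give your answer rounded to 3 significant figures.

T ∝ 1/√g, so T₂/T₁ = √(g₁/g₂) = √(1.35/9.79) = 0.371.

0.371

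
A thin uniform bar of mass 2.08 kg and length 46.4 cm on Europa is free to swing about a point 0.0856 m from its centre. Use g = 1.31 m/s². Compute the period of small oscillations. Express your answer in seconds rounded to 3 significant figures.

For a physical pendulum T = 2π√(I/(mgd)), with d = 0.08560 m from pivot to centre of mass.
I_cm = mL²/12 = 2.08 × 0.464²/12 = 0.03732 kg·m²; I = I_cm + md² = 0.03732 + 2.08 × 0.08560² = 0.05256 kg·m².
T = 2π√(0.05256/(2.08 × 1.31 × 0.08560)) = 2.98 s.

2.98 s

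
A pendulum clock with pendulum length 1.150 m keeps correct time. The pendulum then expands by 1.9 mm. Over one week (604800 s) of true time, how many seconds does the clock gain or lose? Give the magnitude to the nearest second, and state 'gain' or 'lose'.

lose 499 s

T ∝ √L, so T'/T = √(1.15190/1.150) = 1.00083.
In 604800 s of true time the clock registers 604800/1.00083 = 604301.0 s, so it loses 499 s.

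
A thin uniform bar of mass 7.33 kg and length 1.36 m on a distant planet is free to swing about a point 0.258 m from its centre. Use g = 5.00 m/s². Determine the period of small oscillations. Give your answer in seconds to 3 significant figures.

2.60 s

For a physical pendulum T = 2π√(I/(mgd)), with d = 0.2580 m from pivot to centre of mass.
I_cm = mL²/12 = 7.33 × 1.36²/12 = 1.130 kg·m²; I = I_cm + md² = 1.130 + 7.33 × 0.2580² = 1.618 kg·m².
T = 2π√(1.618/(7.33 × 5.00 × 0.2580)) = 2.60 s.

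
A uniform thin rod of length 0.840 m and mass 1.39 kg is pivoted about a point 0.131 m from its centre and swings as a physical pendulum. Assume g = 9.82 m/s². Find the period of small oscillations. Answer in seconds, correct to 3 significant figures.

For a physical pendulum T = 2π√(I/(mgd)), with d = 0.1310 m from pivot to centre of mass.
I_cm = mL²/12 = 1.39 × 0.840²/12 = 0.08173 kg·m²; I = I_cm + md² = 0.08173 + 1.39 × 0.1310² = 0.1056 kg·m².
T = 2π√(0.1056/(1.39 × 9.82 × 0.1310)) = 1.53 s.

1.53 s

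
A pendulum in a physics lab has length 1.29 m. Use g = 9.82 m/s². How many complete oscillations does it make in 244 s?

T = 2π√(L/g) = 2π√(1.29/9.82) = 2.277 s.
Number of complete oscillations = ⌊244/2.277⌋ = ⌊107.1⌋ = 107.

107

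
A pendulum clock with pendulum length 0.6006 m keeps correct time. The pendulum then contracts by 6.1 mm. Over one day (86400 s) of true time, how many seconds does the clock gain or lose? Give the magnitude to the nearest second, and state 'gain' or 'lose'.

T ∝ √L, so T'/T = √(0.59450/0.6006) = 0.994909.
In 86400 s of true time the clock registers 86400/0.994909 = 86842.1 s, so it gains 442 s.

gain 442 s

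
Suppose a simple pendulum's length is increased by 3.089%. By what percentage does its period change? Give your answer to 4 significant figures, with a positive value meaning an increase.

T ∝ √L, so T'/T = √(1.0309) = 1.0153.
Percentage change in T = (1.0153 − 1) × 100% = 1.533%.

1.533%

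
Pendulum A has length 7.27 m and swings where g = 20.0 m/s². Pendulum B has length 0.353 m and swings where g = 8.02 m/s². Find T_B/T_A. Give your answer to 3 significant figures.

0.348

T = 2π√(L/g), so T_B/T_A = √((L_B/g_B)/(L_A/g_A)) = √((0.353/8.02)/(7.27/20.0)) = 0.348.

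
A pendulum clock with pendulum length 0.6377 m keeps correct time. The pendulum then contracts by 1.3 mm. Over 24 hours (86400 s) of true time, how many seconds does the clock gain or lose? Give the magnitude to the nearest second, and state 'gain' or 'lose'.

T ∝ √L, so T'/T = √(0.63640/0.6377) = 0.998980.
In 86400 s of true time the clock registers 86400/0.998980 = 86488.2 s, so it gains 88 s.

gain 88 s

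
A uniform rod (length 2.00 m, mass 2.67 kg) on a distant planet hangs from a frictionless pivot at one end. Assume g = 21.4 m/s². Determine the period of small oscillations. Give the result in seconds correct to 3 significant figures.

1.57 s

For a physical pendulum T = 2π√(I/(mgd)), with d = 1.000 m from pivot to centre of mass.
I_cm = mL²/12 = 2.67 × 2.00²/12 = 0.8900 kg·m²; I = I_cm + md² = 0.8900 + 2.67 × 1.000² = 3.560 kg·m².
T = 2π√(3.560/(2.67 × 21.4 × 1.000)) = 1.57 s.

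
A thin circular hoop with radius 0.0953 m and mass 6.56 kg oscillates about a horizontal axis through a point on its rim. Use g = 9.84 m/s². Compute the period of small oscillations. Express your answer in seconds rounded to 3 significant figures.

0.874 s

I_cm = mr² = 0.05958 kg·m². The pivot is at distance d = 0.0953 m from the centre of mass.
By the parallel-axis theorem, I = I_cm + md² = 0.05958 + 0.05958 = 0.1192 kg·m².
T = 2π√(I/(mgd)) = 2π√(0.1192/(6.56 × 9.84 × 0.0953)) = 0.874 s.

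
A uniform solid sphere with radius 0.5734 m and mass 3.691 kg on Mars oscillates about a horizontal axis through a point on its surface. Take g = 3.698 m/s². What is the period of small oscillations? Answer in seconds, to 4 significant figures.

I_cm = (2/5)mr² = 0.48542 kg·m². The pivot is at distance d = 0.5734 m from the centre of mass.
By the parallel-axis theorem, I = I_cm + md² = 0.48542 + 1.2136 = 1.6990 kg·m².
T = 2π√(I/(mgd)) = 2π√(1.6990/(3.691 × 3.698 × 0.5734)) = 2.927 s.

2.927 s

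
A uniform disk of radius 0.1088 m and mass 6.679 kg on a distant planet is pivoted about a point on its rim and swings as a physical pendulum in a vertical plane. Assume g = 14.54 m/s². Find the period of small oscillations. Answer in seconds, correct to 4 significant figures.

I_cm = ½mr² = 0.039531 kg·m². The pivot is at distance d = 0.1088 m from the centre of mass.
By the parallel-axis theorem, I = I_cm + md² = 0.039531 + 0.079062 = 0.11859 kg·m².
T = 2π√(I/(mgd)) = 2π√(0.11859/(6.679 × 14.54 × 0.1088)) = 0.6657 s.

0.6657 s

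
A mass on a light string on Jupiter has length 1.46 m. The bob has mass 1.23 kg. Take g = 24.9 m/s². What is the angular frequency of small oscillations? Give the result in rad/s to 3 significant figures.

4.13 rad/s

ω = √(g/L) = √(24.9/1.46) = 4.13 rad/s.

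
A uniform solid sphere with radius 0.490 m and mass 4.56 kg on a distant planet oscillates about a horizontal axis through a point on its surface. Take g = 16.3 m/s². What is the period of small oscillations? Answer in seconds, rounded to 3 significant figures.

I_cm = (2/5)mr² = 0.4379 kg·m². The pivot is at distance d = 0.490 m from the centre of mass.
By the parallel-axis theorem, I = I_cm + md² = 0.4379 + 1.095 = 1.533 kg·m².
T = 2π√(I/(mgd)) = 2π√(1.533/(4.56 × 16.3 × 0.490)) = 1.29 s.

1.29 s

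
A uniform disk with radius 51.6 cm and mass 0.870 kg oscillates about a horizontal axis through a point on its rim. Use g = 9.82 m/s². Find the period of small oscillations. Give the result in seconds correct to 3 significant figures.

I_cm = ½mr² = 0.1158 kg·m². The pivot is at distance d = 0.516 m from the centre of mass.
By the parallel-axis theorem, I = I_cm + md² = 0.1158 + 0.2316 = 0.3475 kg·m².
T = 2π√(I/(mgd)) = 2π√(0.3475/(0.870 × 9.82 × 0.516)) = 1.76 s.

1.76 s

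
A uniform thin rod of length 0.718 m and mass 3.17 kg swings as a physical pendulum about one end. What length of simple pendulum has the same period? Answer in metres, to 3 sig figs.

0.479 m

The equivalent simple-pendulum length is L_eq = I/(md), where I is about the pivot and d = 0.3590 m.
I_cm = (1/12)mL² = 0.1362 kg·m², so I = I_cm + md² = 0.1362 + 0.4086 = 0.5447 kg·m².
L_eq = 0.5447/(3.17 × 0.3590) = 0.479 m.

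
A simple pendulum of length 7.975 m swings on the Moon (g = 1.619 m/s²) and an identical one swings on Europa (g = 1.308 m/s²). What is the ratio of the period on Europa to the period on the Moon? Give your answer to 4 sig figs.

T ∝ 1/√g, so T₂/T₁ = √(g₁/g₂) = √(1.619/1.308) = 1.113.

1.113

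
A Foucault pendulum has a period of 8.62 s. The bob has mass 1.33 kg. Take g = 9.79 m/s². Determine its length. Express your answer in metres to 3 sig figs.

From T = 2π√(L/g), L = gT²/(4π²) = 9.79 × 8.620²/(4π²) = 18.4 m.

18.4 m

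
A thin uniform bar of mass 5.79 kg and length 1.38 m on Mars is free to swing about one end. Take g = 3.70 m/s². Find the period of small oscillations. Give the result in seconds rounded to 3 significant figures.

For a physical pendulum T = 2π√(I/(mgd)), with d = 0.6900 m from pivot to centre of mass.
I_cm = mL²/12 = 5.79 × 1.38²/12 = 0.9189 kg·m²; I = I_cm + md² = 0.9189 + 5.79 × 0.6900² = 3.675 kg·m².
T = 2π√(3.675/(5.79 × 3.70 × 0.6900)) = 3.13 s.

3.13 s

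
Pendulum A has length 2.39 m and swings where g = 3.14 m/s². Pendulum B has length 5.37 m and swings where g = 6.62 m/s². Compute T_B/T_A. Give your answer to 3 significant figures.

1.03

T = 2π√(L/g), so T_B/T_A = √((L_B/g_B)/(L_A/g_A)) = √((5.37/6.62)/(2.39/3.14)) = 1.03.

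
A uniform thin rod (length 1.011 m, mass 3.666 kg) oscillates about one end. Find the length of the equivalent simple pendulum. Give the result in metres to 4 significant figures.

0.6740 m

The equivalent simple-pendulum length is L_eq = I/(md), where I is about the pivot and d = 0.50550 m.
I_cm = (1/12)mL² = 0.31226 kg·m², so I = I_cm + md² = 0.31226 + 0.93677 = 1.2490 kg·m².
L_eq = 1.2490/(3.666 × 0.50550) = 0.6740 m.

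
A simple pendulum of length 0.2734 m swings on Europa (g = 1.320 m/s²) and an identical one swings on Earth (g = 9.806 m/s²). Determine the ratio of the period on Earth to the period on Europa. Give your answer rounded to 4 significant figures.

0.3669

T ∝ 1/√g, so T₂/T₁ = √(g₁/g₂) = √(1.320/9.806) = 0.3669.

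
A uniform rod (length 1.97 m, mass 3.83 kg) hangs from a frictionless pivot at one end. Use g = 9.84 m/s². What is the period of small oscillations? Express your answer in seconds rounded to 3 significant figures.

For a physical pendulum T = 2π√(I/(mgd)), with d = 0.9850 m from pivot to centre of mass.
I_cm = mL²/12 = 3.83 × 1.97²/12 = 1.239 kg·m²; I = I_cm + md² = 1.239 + 3.83 × 0.9850² = 4.955 kg·m².
T = 2π√(4.955/(3.83 × 9.84 × 0.9850)) = 2.30 s.

2.30 s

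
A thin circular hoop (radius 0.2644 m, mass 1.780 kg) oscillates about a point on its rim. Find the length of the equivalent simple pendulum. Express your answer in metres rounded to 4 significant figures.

0.5288 m

The equivalent simple-pendulum length is L_eq = I/(md), where I is about the pivot and d = 0.26440 m.
I_cm = mR² = 0.12444 kg·m², so I = I_cm + md² = 0.12444 + 0.12444 = 0.24887 kg·m².
L_eq = 0.24887/(1.780 × 0.26440) = 0.5288 m.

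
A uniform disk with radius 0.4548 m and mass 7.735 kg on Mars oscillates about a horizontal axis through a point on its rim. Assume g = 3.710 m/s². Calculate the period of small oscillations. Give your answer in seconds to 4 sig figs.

2.694 s

I_cm = ½mr² = 0.79997 kg·m². The pivot is at distance d = 0.4548 m from the centre of mass.
By the parallel-axis theorem, I = I_cm + md² = 0.79997 + 1.5999 = 2.3999 kg·m².
T = 2π√(I/(mgd)) = 2π√(2.3999/(7.735 × 3.710 × 0.4548)) = 2.694 s.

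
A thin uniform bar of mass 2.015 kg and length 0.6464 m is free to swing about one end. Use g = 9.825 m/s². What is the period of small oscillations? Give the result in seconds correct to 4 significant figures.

For a physical pendulum T = 2π√(I/(mgd)), with d = 0.32320 m from pivot to centre of mass.
I_cm = mL²/12 = 2.015 × 0.6464²/12 = 0.070161 kg·m²; I = I_cm + md² = 0.070161 + 2.015 × 0.32320² = 0.28064 kg·m².
T = 2π√(0.28064/(2.015 × 9.825 × 0.32320)) = 1.316 s.

1.316 s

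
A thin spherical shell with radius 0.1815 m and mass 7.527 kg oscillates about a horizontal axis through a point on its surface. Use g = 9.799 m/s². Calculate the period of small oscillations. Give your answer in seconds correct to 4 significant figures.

I_cm = (2/3)mr² = 0.16530 kg·m². The pivot is at distance d = 0.1815 m from the centre of mass.
By the parallel-axis theorem, I = I_cm + md² = 0.16530 + 0.24796 = 0.41326 kg·m².
T = 2π√(I/(mgd)) = 2π√(0.41326/(7.527 × 9.799 × 0.1815)) = 1.104 s.

1.104 s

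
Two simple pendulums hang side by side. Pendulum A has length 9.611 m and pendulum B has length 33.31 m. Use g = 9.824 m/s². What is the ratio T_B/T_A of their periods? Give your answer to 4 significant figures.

T ∝ √L, so T_B/T_A = √(L_B/L_A) = √(33.31/9.611) = 1.862.

1.862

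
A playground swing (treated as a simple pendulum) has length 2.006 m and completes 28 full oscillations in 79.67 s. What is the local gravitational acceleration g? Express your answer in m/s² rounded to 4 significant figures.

9.782 m/s²

T = 79.67/28 = 2.8454 s.
From T = 2π√(L/g), g = 4π²L/T² = 4π² × 2.006/2.8454² = 9.782 m/s².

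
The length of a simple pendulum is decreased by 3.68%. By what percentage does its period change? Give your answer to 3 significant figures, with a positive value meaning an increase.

T ∝ √L, so T'/T = √(0.9632) = 0.9814.
Percentage change in T = (0.9814 − 1) × 100% = -1.86%.

-1.86%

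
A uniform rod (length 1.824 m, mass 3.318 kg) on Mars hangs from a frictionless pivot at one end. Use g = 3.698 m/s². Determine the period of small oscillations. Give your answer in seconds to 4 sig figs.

3.603 s

For a physical pendulum T = 2π√(I/(mgd)), with d = 0.91200 m from pivot to centre of mass.
I_cm = mL²/12 = 3.318 × 1.824²/12 = 0.91991 kg·m²; I = I_cm + md² = 0.91991 + 3.318 × 0.91200² = 3.6796 kg·m².
T = 2π√(3.6796/(3.318 × 3.698 × 0.91200)) = 3.603 s.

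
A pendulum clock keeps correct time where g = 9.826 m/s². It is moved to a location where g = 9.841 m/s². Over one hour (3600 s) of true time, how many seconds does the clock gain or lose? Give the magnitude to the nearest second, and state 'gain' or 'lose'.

The clock's period scales as T ∝ 1/√g, so T'/T = √(9.826/9.841) = 0.999238.
In 3600 s of true time the clock registers 3600/0.999238 = 3602.7 s, so it gains 3 s.

gain 3 s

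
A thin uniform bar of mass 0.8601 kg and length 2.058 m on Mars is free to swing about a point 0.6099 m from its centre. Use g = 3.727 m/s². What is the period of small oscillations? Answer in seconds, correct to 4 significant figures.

For a physical pendulum T = 2π√(I/(mgd)), with d = 0.60990 m from pivot to centre of mass.
I_cm = mL²/12 = 0.8601 × 2.058²/12 = 0.30357 kg·m²; I = I_cm + md² = 0.30357 + 0.8601 × 0.60990² = 0.62351 kg·m².
T = 2π√(0.62351/(0.8601 × 3.727 × 0.60990)) = 3.548 s.

3.548 s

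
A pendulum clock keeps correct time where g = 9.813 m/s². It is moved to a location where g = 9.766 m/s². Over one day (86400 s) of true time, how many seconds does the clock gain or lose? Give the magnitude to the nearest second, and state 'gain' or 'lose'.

The clock's period scales as T ∝ 1/√g, so T'/T = √(9.813/9.766) = 1.00240.
In 86400 s of true time the clock registers 86400/1.00240 = 86192.8 s, so it loses 207 s.

lose 207 s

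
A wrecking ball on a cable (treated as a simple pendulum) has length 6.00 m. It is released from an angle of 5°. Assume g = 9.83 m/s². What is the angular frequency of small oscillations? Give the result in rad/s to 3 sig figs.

ω = √(g/L) = √(9.83/6.00) = 1.28 rad/s.

1.28 rad/s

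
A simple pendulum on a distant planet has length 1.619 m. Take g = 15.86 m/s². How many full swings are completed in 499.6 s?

T = 2π√(L/g) = 2π√(1.619/15.86) = 2.0075 s.
Number of complete oscillations = ⌊499.6/2.0075⌋ = ⌊248.87⌋ = 248.

248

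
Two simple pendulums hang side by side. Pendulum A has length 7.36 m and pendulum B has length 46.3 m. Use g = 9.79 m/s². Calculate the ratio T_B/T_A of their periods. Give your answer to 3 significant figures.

2.51

T ∝ √L, so T_B/T_A = √(L_B/L_A) = √(46.3/7.36) = 2.51.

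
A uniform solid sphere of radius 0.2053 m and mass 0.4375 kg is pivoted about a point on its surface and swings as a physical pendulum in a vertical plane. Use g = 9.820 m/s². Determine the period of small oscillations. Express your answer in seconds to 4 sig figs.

1.075 s

I_cm = (2/5)mr² = 0.0073759 kg·m². The pivot is at distance d = 0.2053 m from the centre of mass.
By the parallel-axis theorem, I = I_cm + md² = 0.0073759 + 0.018440 = 0.025816 kg·m².
T = 2π√(I/(mgd)) = 2π√(0.025816/(0.4375 × 9.820 × 0.2053)) = 1.075 s.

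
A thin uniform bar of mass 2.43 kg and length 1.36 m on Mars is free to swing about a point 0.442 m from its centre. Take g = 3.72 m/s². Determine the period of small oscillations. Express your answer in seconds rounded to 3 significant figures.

For a physical pendulum T = 2π√(I/(mgd)), with d = 0.4420 m from pivot to centre of mass.
I_cm = mL²/12 = 2.43 × 1.36²/12 = 0.3745 kg·m²; I = I_cm + md² = 0.3745 + 2.43 × 0.4420² = 0.8493 kg·m².
T = 2π√(0.8493/(2.43 × 3.72 × 0.4420)) = 2.90 s.

2.90 s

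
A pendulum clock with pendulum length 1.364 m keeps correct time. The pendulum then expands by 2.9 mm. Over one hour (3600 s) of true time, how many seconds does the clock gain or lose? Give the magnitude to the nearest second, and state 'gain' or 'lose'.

lose 4 s

T ∝ √L, so T'/T = √(1.36690/1.364) = 1.00106.
In 3600 s of true time the clock registers 3600/1.00106 = 3596.2 s, so it loses 4 s.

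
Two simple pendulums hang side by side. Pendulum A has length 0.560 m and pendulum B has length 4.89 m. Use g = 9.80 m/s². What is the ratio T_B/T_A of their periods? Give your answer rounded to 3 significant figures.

T ∝ √L, so T_B/T_A = √(L_B/L_A) = √(4.89/0.560) = 2.96.

2.96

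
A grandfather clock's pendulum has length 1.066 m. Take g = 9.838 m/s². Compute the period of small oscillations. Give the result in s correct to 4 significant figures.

T = 2π√(L/g) = 2π√(1.066/9.838) = 2π × 0.32917 = 2.068 s.

2.068 s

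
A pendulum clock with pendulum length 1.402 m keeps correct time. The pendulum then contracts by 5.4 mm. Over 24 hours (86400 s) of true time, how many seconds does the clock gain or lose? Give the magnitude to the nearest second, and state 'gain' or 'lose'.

gain 167 s

T ∝ √L, so T'/T = √(1.39660/1.402) = 0.998072.
In 86400 s of true time the clock registers 86400/0.998072 = 86566.9 s, so it gains 167 s.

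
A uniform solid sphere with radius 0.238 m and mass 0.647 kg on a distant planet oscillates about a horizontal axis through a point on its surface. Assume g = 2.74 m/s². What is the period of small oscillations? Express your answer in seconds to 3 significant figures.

I_cm = (2/5)mr² = 0.01466 kg·m². The pivot is at distance d = 0.238 m from the centre of mass.
By the parallel-axis theorem, I = I_cm + md² = 0.01466 + 0.03665 = 0.05131 kg·m².
T = 2π√(I/(mgd)) = 2π√(0.05131/(0.647 × 2.74 × 0.238)) = 2.19 s.

2.19 s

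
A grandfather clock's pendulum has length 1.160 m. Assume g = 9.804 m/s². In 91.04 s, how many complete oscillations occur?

T = 2π√(L/g) = 2π√(1.160/9.804) = 2.1613 s.
Number of complete oscillations = ⌊91.04/2.1613⌋ = ⌊42.124⌋ = 42.

42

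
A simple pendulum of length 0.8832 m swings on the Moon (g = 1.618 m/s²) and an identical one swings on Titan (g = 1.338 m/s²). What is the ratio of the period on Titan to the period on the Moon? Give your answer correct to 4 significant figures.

T ∝ 1/√g, so T₂/T₁ = √(g₁/g₂) = √(1.618/1.338) = 1.100.

1.100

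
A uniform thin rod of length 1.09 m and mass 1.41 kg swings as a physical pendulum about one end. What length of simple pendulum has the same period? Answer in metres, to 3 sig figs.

The equivalent simple-pendulum length is L_eq = I/(md), where I is about the pivot and d = 0.5450 m.
I_cm = (1/12)mL² = 0.1396 kg·m², so I = I_cm + md² = 0.1396 + 0.4188 = 0.5584 kg·m².
L_eq = 0.5584/(1.41 × 0.5450) = 0.727 m.

0.727 m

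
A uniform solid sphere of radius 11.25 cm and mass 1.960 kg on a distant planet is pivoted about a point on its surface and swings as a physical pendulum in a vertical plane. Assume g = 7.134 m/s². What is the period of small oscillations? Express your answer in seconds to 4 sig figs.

0.9336 s

I_cm = (2/5)mr² = 0.0099225 kg·m². The pivot is at distance d = 0.1125 m from the centre of mass.
By the parallel-axis theorem, I = I_cm + md² = 0.0099225 + 0.024806 = 0.034729 kg·m².
T = 2π√(I/(mgd)) = 2π√(0.034729/(1.960 × 7.134 × 0.1125)) = 0.9336 s.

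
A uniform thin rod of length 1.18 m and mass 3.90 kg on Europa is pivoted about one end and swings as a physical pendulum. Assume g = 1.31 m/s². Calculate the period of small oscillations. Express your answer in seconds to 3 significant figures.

4.87 s

For a physical pendulum T = 2π√(I/(mgd)), with d = 0.5900 m from pivot to centre of mass.
I_cm = mL²/12 = 3.90 × 1.18²/12 = 0.4525 kg·m²; I = I_cm + md² = 0.4525 + 3.90 × 0.5900² = 1.810 kg·m².
T = 2π√(1.810/(3.90 × 1.31 × 0.5900)) = 4.87 s.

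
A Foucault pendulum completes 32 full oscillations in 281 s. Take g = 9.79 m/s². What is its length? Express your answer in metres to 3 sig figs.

19.1 m

T = 281/32 = 8.781 s.
From T = 2π√(L/g), L = gT²/(4π²) = 9.79 × 8.781²/(4π²) = 19.1 m.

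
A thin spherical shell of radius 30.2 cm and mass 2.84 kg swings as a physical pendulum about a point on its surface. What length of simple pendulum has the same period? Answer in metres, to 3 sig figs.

The equivalent simple-pendulum length is L_eq = I/(md), where I is about the pivot and d = 0.3020 m.
I_cm = (2/3)mR² = 0.1727 kg·m², so I = I_cm + md² = 0.1727 + 0.2590 = 0.4317 kg·m².
L_eq = 0.4317/(2.84 × 0.3020) = 0.503 m.

0.503 m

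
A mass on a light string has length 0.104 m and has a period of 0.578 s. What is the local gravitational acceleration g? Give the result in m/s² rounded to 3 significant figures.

12.3 m/s²

From T = 2π√(L/g), g = 4π²L/T² = 4π² × 0.104/0.5780² = 12.3 m/s².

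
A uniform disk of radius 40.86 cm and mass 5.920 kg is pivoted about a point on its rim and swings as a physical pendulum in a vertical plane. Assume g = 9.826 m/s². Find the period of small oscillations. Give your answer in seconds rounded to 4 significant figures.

I_cm = ½mr² = 0.49418 kg·m². The pivot is at distance d = 0.4086 m from the centre of mass.
By the parallel-axis theorem, I = I_cm + md² = 0.49418 + 0.98837 = 1.4826 kg·m².
T = 2π√(I/(mgd)) = 2π√(1.4826/(5.920 × 9.826 × 0.4086)) = 1.569 s.

1.569 s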